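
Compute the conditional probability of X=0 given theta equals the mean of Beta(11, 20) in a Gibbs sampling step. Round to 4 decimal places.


Mean of Beta(11, 20) = 0.3548
P(X=0 | theta=0.3548) = 0.6452

0.6452


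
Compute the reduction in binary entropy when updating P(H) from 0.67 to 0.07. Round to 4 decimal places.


H_before = -p*log2(p) - (1-p)*log2(1-p) for p=0.67: 0.9149
H_after for p=0.07: 0.3659
Reduction = 0.9149 - 0.3659 = 0.549

0.549


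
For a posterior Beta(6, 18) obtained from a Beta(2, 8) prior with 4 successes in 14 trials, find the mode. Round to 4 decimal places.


Mode = (alpha - 1) / (alpha + beta - 2)
= 5 / 22
= 0.2273

0.2273


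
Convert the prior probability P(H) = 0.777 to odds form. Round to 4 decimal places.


P(not H) = 1 - 0.777 = 0.223
Odds = 0.777 / 0.223 = 3.4843

3.4843


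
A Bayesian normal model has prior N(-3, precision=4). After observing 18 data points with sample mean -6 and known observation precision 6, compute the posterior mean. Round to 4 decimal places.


Posterior mean = (prior_precision * prior_mean + n * data_precision * data_mean) / (prior_precision + n * data_precision)
Numerator = 4*-3 + 18*6*-6 = -660
Denominator = 4 + 18*6 = 112
Posterior mean = -5.8929

-5.8929


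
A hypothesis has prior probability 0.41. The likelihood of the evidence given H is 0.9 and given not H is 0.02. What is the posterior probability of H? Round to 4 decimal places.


Using Bayes' theorem:
P(E) = 0.41 * 0.9 + 0.59 * 0.02
P(E) = 0.3808
P(H|E) = (0.41 * 0.9) / 0.3808 = 0.969

0.969


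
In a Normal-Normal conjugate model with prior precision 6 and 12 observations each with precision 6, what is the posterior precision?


Posterior precision = prior precision + n * observation precision
= 6 + 12 * 6
= 6 + 72 = 78

78


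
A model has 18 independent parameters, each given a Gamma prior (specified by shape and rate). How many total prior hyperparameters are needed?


Each Gamma prior needs 2 hyperparameters (shape and rate).
Total = 2 * 18 = 36

36


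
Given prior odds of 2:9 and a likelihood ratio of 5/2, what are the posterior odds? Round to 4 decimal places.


Posterior odds = prior odds * LR
Prior odds = 2/9 = 0.2222
LR = 5/2 = 2.5
Posterior odds = 0.2222 * 2.5 = 0.5556

0.5556


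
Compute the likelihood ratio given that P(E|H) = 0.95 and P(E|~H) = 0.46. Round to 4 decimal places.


LR = P(E|H) / P(E|~H)
= 0.95 / 0.46 = 2.0652

2.0652


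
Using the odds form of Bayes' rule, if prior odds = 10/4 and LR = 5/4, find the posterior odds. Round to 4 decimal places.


Bayes' rule in odds form: posterior odds = prior odds * LR
= (10 * 5) / (4 * 4)
= 50/16 = 3.125

3.125


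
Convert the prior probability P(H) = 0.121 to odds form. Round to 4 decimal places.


P(not H) = 1 - 0.121 = 0.879
Odds = 0.121 / 0.879 = 0.1377

0.1377


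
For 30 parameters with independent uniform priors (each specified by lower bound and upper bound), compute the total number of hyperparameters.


A uniform prior has 2 hyperparameters per parameter.
Total = 30 * 2 = 60

60


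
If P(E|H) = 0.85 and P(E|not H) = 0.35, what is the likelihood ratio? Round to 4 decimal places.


Likelihood ratio = P(E|H) / P(E|not H)
= 0.85 / 0.35
= 2.4286

2.4286


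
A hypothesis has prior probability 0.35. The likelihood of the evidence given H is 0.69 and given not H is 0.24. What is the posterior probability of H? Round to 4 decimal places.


Using Bayes' theorem:
P(E) = 0.35 * 0.69 + 0.65 * 0.24
P(E) = 0.3975
P(H|E) = (0.35 * 0.69) / 0.3975 = 0.6075

0.6075


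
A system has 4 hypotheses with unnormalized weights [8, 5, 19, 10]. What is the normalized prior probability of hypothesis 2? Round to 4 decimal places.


The normalized prior is the weight divided by the total.
Total weight = 42
P(H2) = 5 / 42 = 0.119

0.119


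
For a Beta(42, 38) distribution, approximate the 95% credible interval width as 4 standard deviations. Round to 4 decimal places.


Variance of Beta(a,b) = ab / ((a+b)^2 * (a+b+1))
= 42*38 / ((80)^2 * 81)
= 0.0031
SD = sqrt(0.0031) = 0.0555
Width = 4 * SD = 0.2219

0.2219


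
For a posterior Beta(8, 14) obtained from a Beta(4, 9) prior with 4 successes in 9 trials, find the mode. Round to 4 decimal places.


Mode = (alpha - 1) / (alpha + beta - 2)
= 7 / 20
= 0.35

0.35


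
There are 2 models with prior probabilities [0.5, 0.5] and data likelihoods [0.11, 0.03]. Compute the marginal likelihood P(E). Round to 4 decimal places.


P(E) = sum over models of P(M_i) * P(E|M_i)
= 0.5*0.11 + 0.5*0.03
= 0.07

0.07


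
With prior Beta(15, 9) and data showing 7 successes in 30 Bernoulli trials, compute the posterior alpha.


Conjugate update: alpha_posterior = alpha_prior + k
= 15 + 7 = 22

22


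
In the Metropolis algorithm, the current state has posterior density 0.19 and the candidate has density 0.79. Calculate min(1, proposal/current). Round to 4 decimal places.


Ratio = 0.79/0.19 = 4.1579
Acceptance probability = min(1, 4.1579)
= 1.0

1.0


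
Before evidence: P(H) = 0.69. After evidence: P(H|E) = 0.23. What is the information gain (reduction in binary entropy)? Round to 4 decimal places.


Prior entropy = 0.8932
Posterior entropy = 0.778
Information gain = 0.8932 - 0.778 = 0.1152

0.1152


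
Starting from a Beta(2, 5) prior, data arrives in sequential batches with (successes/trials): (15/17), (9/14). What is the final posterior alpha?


In sequential Bayesian updating, we sum all successes.
Total successes = 24
Final alpha = 2 + 24 = 26

26


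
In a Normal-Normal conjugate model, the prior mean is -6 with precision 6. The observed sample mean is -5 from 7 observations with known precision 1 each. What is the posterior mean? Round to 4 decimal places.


Posterior precision = tau0 + n*tau = 6 + 7*1 = 13
Posterior mean = (tau0*mu0 + n*tau*xbar) / posterior_precision
= (6*-6 + 7*1*-5) / 13
= -71 / 13 = -5.4615

-5.4615


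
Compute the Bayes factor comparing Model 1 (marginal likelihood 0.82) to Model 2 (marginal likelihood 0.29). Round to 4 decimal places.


BF12 = marginal likelihood of M1 / marginal likelihood of M2
= 0.82/0.29
= 2.8276

2.8276


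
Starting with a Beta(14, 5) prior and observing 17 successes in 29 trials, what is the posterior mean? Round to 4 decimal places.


Posterior parameters: alpha = 14 + 17 = 31
beta = 5 + 12 = 17
Posterior mean = alpha / (alpha + beta) = 31 / 48
= 0.6458

0.6458


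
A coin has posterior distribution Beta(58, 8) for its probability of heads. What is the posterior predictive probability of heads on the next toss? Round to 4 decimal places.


Posterior predictive = E[theta] = alpha/(alpha+beta)
= 58/66
= 0.8788

0.8788


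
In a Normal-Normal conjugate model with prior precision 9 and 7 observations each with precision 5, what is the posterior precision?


Posterior precision = prior precision + n * observation precision
= 9 + 7 * 5
= 9 + 35 = 44

44


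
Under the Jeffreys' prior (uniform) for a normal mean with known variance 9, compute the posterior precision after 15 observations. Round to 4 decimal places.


Prior precision = 0 (flat prior).
Post. prec. = 0 + n/var = 15/9 = 1.6667

1.6667


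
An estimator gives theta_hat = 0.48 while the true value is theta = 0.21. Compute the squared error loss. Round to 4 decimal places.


The squared error loss is (theta_hat - theta)^2
= (0.48 - 0.21)^2
= (0.27)^2 = 0.0729

0.0729


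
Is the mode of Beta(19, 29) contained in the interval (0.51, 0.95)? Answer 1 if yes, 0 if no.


Mode = (a-1)/(a+b-2) = 18/46 = 0.3913
Interval: (0.51, 0.95)
Contains mode? 0

0


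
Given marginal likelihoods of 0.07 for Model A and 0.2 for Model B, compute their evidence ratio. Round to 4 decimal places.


Ratio = ML(A) / ML(B) = 0.07/0.2
= 0.35

0.35


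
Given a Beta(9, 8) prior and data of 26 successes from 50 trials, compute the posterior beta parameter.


Number of failures = 50 - 26 = 24
Posterior beta = 8 + 24 = 32

32


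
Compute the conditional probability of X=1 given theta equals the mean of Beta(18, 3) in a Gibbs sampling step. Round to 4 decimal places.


Mean of Beta(18, 3) = 0.8571
P(X=1 | theta=0.8571) = 0.8571

0.8571


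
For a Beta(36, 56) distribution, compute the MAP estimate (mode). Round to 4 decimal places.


MAP = mode = (a-1)/(a+b-2)
= (36-1)/(36+56-2)
= 35/90 = 0.3889

0.3889


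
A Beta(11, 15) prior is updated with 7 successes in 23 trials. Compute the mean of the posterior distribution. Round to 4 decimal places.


After update: Beta(18, 31)
Mean = 18 / (18 + 31) = 18 / 49
= 0.3673

0.3673


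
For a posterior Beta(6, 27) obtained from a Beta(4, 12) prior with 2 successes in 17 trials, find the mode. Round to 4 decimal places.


Mode = (alpha - 1) / (alpha + beta - 2)
= 5 / 31
= 0.1613

0.1613


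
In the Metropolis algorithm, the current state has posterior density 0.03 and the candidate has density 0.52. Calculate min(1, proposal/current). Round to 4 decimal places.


Ratio = 0.52/0.03 = 17.3333
Acceptance probability = min(1, 17.3333)
= 1.0

1.0


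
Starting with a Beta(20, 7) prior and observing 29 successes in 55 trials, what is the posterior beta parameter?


Posterior beta = prior beta + failures
Failures = 55 - 29 = 26
beta_post = 7 + 26 = 33

33


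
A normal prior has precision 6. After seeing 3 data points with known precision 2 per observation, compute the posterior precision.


In the conjugate normal model, precisions add:
tau_posterior = tau_prior + n * tau_data
= 6 + 3*2 = 12

12


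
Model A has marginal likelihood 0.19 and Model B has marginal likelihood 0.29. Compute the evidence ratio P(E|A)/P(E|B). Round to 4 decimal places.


Evidence ratio = P(E|A) / P(E|B)
= 0.19 / 0.29
= 0.6552

0.6552


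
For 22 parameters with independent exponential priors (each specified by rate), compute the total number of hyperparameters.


A exponential prior has 1 hyperparameter per parameter.
Total = 22 * 1 = 22

22


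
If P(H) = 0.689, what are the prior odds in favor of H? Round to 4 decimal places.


Prior odds = P(H) / (1 - P(H))
= 0.689 / 0.311
= 2.2154

2.2154


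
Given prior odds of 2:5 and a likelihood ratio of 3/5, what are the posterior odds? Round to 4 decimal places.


Posterior odds = prior odds * LR
Prior odds = 2/5 = 0.4
LR = 3/5 = 0.6
Posterior odds = 0.4 * 0.6 = 0.24

0.24


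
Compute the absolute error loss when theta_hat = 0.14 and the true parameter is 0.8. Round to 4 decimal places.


L = |theta_hat - theta_true|
= |0.14 - 0.8| = 0.66

0.66


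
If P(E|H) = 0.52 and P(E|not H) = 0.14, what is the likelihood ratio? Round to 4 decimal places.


Likelihood ratio = P(E|H) / P(E|not H)
= 0.52 / 0.14
= 3.7143

3.7143


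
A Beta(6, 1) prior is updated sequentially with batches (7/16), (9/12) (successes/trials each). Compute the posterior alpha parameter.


Sequential conjugate updating is equivalent to a single batch update.
Total successes across all batches = 16
alpha_posterior = alpha_prior + total_successes = 6 + 16
= 22

22


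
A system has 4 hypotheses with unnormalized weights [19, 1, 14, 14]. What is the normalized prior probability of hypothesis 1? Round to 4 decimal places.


The normalized prior is the weight divided by the total.
Total weight = 48
P(H1) = 19 / 48 = 0.3958

0.3958


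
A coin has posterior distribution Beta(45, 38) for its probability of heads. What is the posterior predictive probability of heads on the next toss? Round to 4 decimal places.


Posterior predictive = E[theta] = alpha/(alpha+beta)
= 45/83
= 0.5422

0.5422


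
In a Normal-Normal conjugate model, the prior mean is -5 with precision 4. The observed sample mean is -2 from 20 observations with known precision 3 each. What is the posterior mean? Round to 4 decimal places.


Posterior precision = tau0 + n*tau = 4 + 20*3 = 64
Posterior mean = (tau0*mu0 + n*tau*xbar) / posterior_precision
= (4*-5 + 20*3*-2) / 64
= -140 / 64 = -2.1875

-2.1875


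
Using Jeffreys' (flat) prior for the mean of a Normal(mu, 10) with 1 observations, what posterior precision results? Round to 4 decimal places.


Flat prior means prior precision is 0.
Posterior precision = n / sigma^2 = 1/10 = 0.1

0.1


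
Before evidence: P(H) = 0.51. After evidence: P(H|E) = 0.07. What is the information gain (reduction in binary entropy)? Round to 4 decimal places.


Prior entropy = 0.9997
Posterior entropy = 0.3659
Information gain = 0.9997 - 0.3659 = 0.6338

0.6338


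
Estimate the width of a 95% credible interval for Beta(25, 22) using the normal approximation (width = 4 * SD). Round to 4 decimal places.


For Beta(a,b): Var = ab/((a+b)^2(a+b+1))
Var = 0.0052, SD = 0.072
Approximate 95% CI width = 4 * 0.072 = 0.2881

0.2881


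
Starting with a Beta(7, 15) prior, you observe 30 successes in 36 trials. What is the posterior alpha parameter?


For a Beta-Binomial conjugate model:
Posterior alpha = prior alpha + number of successes
= 7 + 30 = 37

37


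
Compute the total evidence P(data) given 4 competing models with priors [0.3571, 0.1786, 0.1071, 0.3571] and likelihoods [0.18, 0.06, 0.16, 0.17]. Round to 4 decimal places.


Marginal likelihood = sum P(model_i) * P(data|model_i)
Model 1: 0.3571 * 0.18 = 0.0643
Model 2: 0.1786 * 0.06 = 0.0107
Model 3: 0.1071 * 0.16 = 0.0171
Model 4: 0.3571 * 0.17 = 0.0607
Total = 0.1528

0.1528


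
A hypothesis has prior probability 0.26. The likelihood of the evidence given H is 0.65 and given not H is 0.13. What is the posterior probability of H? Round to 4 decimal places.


Using Bayes' theorem:
P(E) = 0.26 * 0.65 + 0.74 * 0.13
P(E) = 0.2652
P(H|E) = (0.26 * 0.65) / 0.2652 = 0.6373

0.6373


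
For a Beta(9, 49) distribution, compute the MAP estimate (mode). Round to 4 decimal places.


MAP = mode = (a-1)/(a+b-2)
= (9-1)/(9+49-2)
= 8/56 = 0.1429

0.1429


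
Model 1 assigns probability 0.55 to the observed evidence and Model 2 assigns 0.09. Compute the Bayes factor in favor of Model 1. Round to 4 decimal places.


BF = P(data|M1) / P(data|M2)
= 0.55 / 0.09 = 6.1111

6.1111


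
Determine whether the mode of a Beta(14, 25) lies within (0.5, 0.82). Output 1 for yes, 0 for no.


First find the mode: (a-1)/(a+b-2) = 0.3514
Is 0.3514 in (0.5, 0.82)? 0

0


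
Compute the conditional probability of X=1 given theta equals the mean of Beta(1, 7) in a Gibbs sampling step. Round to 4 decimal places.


Mean of Beta(1, 7) = 0.125
P(X=1 | theta=0.125) = 0.125

0.125


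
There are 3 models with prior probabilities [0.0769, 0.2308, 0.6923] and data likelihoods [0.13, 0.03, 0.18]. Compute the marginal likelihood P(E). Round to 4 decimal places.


P(E) = sum over models of P(M_i) * P(E|M_i)
= 0.0769*0.13 + 0.2308*0.03 + 0.6923*0.18
= 0.1415

0.1415


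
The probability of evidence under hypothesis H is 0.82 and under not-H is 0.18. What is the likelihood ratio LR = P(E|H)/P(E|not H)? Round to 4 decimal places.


LR = 0.82 / 0.18
= 4.5556

4.5556


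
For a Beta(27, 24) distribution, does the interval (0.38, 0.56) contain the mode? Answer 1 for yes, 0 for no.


Mode of Beta(a,b) = (a-1)/(a+b-2)
= (27-1)/(27+24-2) = 0.5306
Check: 0.38 <= 0.5306 <= 0.56?
Result: 1

1


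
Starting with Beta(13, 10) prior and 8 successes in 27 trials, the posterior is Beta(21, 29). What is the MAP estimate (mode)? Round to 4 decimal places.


The mode of Beta(a, b) when a > 1 and b > 1 is (a-1)/(a+b-2)
= (21 - 1) / (21 + 29 - 2)
= 20 / 48
= 0.4167

0.4167


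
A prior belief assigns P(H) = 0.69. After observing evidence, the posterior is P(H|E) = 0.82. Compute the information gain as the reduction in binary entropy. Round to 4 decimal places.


H(prior) = -0.69*log2(0.69) - 0.31*log2(0.31)
= 0.8932
H(post) = -0.82*log2(0.82) - 0.18*log2(0.18)
= 0.6801
IG = 0.8932 - 0.6801 = 0.2131

0.2131


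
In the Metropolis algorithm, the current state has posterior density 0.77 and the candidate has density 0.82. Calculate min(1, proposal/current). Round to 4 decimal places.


Ratio = 0.82/0.77 = 1.0649
Acceptance probability = min(1, 1.0649)
= 1.0

1.0


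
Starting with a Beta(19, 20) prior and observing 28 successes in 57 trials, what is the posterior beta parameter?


Posterior beta = prior beta + failures
Failures = 57 - 28 = 29
beta_post = 20 + 29 = 49

49


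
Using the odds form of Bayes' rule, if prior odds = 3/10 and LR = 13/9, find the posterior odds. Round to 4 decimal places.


Bayes' rule in odds form: posterior odds = prior odds * LR
= (3 * 13) / (10 * 9)
= 39/90 = 0.4333

0.4333


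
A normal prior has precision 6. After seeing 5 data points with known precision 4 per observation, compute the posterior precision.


In the conjugate normal model, precisions add:
tau_posterior = tau_prior + n * tau_data
= 6 + 5*4 = 26

26


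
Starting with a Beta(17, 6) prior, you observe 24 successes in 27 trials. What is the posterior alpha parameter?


For a Beta-Binomial conjugate model:
Posterior alpha = prior alpha + number of successes
= 17 + 24 = 41

41


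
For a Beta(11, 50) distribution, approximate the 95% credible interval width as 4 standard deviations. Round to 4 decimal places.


Variance of Beta(a,b) = ab / ((a+b)^2 * (a+b+1))
= 11*50 / ((61)^2 * 62)
= 0.0024
SD = sqrt(0.0024) = 0.0488
Width = 4 * SD = 0.1953

0.1953


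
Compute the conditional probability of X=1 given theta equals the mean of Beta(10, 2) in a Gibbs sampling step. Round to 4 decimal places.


Mean of Beta(10, 2) = 0.8333
P(X=1 | theta=0.8333) = 0.8333

0.8333


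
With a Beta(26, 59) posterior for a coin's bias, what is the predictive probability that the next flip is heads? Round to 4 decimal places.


The predictive probability equals the posterior mean.
P(next = heads) = alpha / (alpha + beta)
= 26 / 85 = 0.3059

0.3059


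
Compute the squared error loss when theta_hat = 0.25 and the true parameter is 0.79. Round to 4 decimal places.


L = (theta_hat - theta_true)^2
= (0.25 - 0.79)^2
= -0.54^2 = 0.2916

0.2916


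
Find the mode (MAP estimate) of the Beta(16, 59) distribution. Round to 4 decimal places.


For Beta(a,b) with a,b > 1:
Mode = (a-1)/(a+b-2) = (16-1)/(75-2)
= 15/73 = 0.2055

0.2055


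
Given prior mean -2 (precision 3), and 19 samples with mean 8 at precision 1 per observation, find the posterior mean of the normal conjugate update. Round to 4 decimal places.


The posterior mean is a precision-weighted average of prior and data.
Post. prec. = 3 + 19 = 22
Post. mean = (-6 + 152)/22 = 146/22 = 6.6364

6.6364


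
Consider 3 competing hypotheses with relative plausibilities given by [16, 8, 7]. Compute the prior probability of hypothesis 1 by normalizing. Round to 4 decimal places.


Sum of weights = 16 + 8 + 7 = 31
Normalized prior for H1 = 16 / 31
= 0.5161

0.5161


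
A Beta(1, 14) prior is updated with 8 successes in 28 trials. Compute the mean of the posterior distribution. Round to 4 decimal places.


After update: Beta(9, 34)
Mean = 9 / (9 + 34) = 9 / 43
= 0.2093

0.2093


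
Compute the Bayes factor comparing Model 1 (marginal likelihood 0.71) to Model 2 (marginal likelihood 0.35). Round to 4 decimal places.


BF12 = marginal likelihood of M1 / marginal likelihood of M2
= 0.71/0.35
= 2.0286

2.0286


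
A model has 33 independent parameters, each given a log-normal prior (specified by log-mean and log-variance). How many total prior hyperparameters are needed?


Each log-normal prior needs 2 hyperparameters (log-mean and log-variance).
Total = 2 * 33 = 66

66


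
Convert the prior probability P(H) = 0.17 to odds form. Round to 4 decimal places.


P(not H) = 1 - 0.17 = 0.83
Odds = 0.17 / 0.83 = 0.2048

0.2048


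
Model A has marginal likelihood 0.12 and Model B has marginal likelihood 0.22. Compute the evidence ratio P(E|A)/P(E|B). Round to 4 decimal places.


Evidence ratio = P(E|A) / P(E|B)
= 0.12 / 0.22
= 0.5455

0.5455


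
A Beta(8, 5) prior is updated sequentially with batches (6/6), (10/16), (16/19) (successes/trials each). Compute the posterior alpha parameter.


Sequential conjugate updating is equivalent to a single batch update.
Total successes across all batches = 32
alpha_posterior = alpha_prior + total_successes = 8 + 32
= 40

40


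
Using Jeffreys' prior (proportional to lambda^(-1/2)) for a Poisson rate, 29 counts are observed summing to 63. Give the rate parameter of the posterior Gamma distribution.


Conjugate update: Gamma(prior_shape + S, prior_rate + n).
Prior shape = 0.5, prior rate = 0.
Posterior rate = 0 + n = 29

29.0


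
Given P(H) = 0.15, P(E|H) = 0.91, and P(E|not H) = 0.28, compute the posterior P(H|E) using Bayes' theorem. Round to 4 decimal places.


By Bayes' theorem: P(H|E) = P(E|H)*P(H) / P(E)
P(E) = P(E|H)*P(H) + P(E|not H)*P(not H)
P(E) = 0.91*0.15 + 0.28*0.85 = 0.3745
P(H|E) = 0.91*0.15 / 0.3745 = 0.3645

0.3645


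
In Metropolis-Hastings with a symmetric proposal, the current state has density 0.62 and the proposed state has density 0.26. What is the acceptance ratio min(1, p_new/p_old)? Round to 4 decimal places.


Ratio = p_new / p_old = 0.26 / 0.62 = 0.4194
Acceptance = min(1, 0.4194) = 0.4194

0.4194


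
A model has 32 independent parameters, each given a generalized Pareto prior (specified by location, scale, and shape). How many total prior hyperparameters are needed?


Each generalized Pareto prior needs 3 hyperparameters (location, scale, and shape).
Total = 3 * 32 = 96

96


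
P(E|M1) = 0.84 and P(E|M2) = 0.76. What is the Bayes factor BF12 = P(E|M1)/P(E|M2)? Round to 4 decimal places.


Bayes factor BF12 = P(E|M1) / P(E|M2)
= 0.84 / 0.76
= 1.1053

1.1053


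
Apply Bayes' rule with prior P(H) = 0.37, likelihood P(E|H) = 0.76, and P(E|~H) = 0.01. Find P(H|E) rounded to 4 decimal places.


Step 1: Compute marginal P(E) = P(E|H)P(H) + P(E|~H)P(~H)
= 0.76*0.37 + 0.01*0.63 = 0.2875
Step 2: P(H|E) = P(E|H)P(H)/P(E) = 0.2812/0.2875
= 0.9781

0.9781


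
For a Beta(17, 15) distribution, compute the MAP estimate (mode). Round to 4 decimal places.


MAP = mode = (a-1)/(a+b-2)
= (17-1)/(17+15-2)
= 16/30 = 0.5333

0.5333


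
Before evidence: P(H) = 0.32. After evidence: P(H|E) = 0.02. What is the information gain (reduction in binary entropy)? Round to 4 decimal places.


Prior entropy = 0.9044
Posterior entropy = 0.1414
Information gain = 0.9044 - 0.1414 = 0.7629

0.7629


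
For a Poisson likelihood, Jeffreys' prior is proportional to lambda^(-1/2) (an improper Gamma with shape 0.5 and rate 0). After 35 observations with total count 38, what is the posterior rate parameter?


Jeffreys' prior for Poisson is proportional to lambda^(-1/2).
Posterior is Gamma(0.5 + S, 0 + n) = Gamma(0.5 + 38, 35).
Posterior rate = 0 + n = 35

35.0


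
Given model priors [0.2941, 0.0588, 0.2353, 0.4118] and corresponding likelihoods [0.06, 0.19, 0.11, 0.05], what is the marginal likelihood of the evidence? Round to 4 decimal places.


P(E) = sum_i P(M_i) P(E|M_i)
= 0.0176 + 0.0112 + 0.0259 + 0.0206
= 0.0753

0.0753


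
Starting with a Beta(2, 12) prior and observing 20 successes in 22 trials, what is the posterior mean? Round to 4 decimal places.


Posterior parameters: alpha = 2 + 20 = 22
beta = 12 + 2 = 14
Posterior mean = alpha / (alpha + beta) = 22 / 36
= 0.6111

0.6111


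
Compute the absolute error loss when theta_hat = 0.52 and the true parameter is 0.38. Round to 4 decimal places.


L = |theta_hat - theta_true|
= |0.52 - 0.38| = 0.14

0.14


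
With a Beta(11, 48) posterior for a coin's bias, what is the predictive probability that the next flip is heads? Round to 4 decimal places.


The predictive probability equals the posterior mean.
P(next = heads) = alpha / (alpha + beta)
= 11 / 59 = 0.1864

0.1864


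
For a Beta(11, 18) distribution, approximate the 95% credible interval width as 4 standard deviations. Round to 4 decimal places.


Variance of Beta(a,b) = ab / ((a+b)^2 * (a+b+1))
= 11*18 / ((29)^2 * 30)
= 0.0078
SD = sqrt(0.0078) = 0.0886
Width = 4 * SD = 0.3544

0.3544


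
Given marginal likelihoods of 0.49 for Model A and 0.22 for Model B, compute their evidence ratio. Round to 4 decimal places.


Ratio = ML(A) / ML(B) = 0.49/0.22
= 2.2273

2.2273


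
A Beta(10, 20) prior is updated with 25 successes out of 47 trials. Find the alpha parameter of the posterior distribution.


In the Beta-Binomial conjugate update:
alpha_post = alpha_prior + successes
= 10 + 25
= 35

35


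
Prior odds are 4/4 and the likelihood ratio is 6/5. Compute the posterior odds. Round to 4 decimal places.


Posterior odds = prior odds * likelihood ratio
= (4/4) * (6/5)
= 24 / 20
= 1.2

1.2


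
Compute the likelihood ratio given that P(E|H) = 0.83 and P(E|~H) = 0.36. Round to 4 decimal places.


LR = P(E|H) / P(E|~H)
= 0.83 / 0.36 = 2.3056

2.3056


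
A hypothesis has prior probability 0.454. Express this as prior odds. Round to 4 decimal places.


Odds = P(H) / P(not H) = 0.454 / 0.546
= 0.8315

0.8315


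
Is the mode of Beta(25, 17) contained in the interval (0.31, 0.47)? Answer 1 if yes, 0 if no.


Mode = (a-1)/(a+b-2) = 24/40 = 0.6
Interval: (0.31, 0.47)
Contains mode? 0

0


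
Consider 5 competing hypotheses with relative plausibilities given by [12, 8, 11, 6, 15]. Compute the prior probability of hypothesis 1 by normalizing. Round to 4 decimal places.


Sum of weights = 12 + 8 + 11 + 6 + 15 = 52
Normalized prior for H1 = 12 / 52
= 0.2308

0.2308


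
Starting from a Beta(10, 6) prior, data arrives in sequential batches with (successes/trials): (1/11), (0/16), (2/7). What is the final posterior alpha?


In sequential Bayesian updating, we sum all successes.
Total successes = 3
Final alpha = 10 + 3 = 13

13


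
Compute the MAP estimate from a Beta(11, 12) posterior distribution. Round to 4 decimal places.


MAP = mode of Beta distribution
= (alpha - 1)/(alpha + beta - 2)
= (11-1)/(11+12-2)
= 10/21 = 0.4762

0.4762


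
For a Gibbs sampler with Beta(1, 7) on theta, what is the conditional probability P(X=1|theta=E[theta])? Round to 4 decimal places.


E[theta] = 1/(1+7) = 0.125
P(X=1|theta) = theta = 0.125

0.125


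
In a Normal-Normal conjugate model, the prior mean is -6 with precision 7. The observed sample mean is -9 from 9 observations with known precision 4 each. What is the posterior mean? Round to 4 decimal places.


Posterior precision = tau0 + n*tau = 7 + 9*4 = 43
Posterior mean = (tau0*mu0 + n*tau*xbar) / posterior_precision
= (7*-6 + 9*4*-9) / 43
= -366 / 43 = -8.5116

-8.5116


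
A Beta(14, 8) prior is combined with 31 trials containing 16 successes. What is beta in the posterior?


In conjugate updating:
beta_posterior = beta_prior + (n - k)
= 8 + (31 - 16)
= 8 + 15 = 23

23


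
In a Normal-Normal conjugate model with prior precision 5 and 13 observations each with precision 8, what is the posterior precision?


Posterior precision = prior precision + n * observation precision
= 5 + 13 * 8
= 5 + 104 = 109

109


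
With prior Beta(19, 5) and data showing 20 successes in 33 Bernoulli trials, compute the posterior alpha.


Conjugate update: alpha_posterior = alpha_prior + k
= 19 + 20 = 39

39


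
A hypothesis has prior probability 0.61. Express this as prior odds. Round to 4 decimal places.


Odds = P(H) / P(not H) = 0.61 / 0.39
= 1.5641

1.5641


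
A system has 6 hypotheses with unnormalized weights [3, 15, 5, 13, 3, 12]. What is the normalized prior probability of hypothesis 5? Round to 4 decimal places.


The normalized prior is the weight divided by the total.
Total weight = 51
P(H5) = 3 / 51 = 0.0588

0.0588


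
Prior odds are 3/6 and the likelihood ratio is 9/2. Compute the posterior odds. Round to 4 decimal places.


Posterior odds = prior odds * likelihood ratio
= (3/6) * (9/2)
= 27 / 12
= 2.25

2.25


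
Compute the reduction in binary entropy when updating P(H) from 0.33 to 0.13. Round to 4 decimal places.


H_before = -p*log2(p) - (1-p)*log2(1-p) for p=0.33: 0.9149
H_after for p=0.13: 0.5574
Reduction = 0.9149 - 0.5574 = 0.3575

0.3575


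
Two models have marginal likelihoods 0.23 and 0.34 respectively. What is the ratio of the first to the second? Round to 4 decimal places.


Evidence ratio = 0.23 / 0.34
= 0.6765

0.6765


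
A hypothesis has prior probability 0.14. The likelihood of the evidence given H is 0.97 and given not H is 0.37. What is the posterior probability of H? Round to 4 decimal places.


Using Bayes' theorem:
P(E) = 0.14 * 0.97 + 0.86 * 0.37
P(E) = 0.454
P(H|E) = (0.14 * 0.97) / 0.454 = 0.2991

0.2991


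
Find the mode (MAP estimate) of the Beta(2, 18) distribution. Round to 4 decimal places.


For Beta(a,b) with a,b > 1:
Mode = (a-1)/(a+b-2) = (2-1)/(20-2)
= 1/18 = 0.0556

0.0556


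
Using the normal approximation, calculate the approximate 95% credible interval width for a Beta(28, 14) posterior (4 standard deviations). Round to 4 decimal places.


Var(Beta) = 28*14/(42^2 * 43) = 0.0052
SD = 0.0719
Width ~ 4*SD = 0.2876

0.2876


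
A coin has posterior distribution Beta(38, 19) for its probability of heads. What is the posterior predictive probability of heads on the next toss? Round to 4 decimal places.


Posterior predictive = E[theta] = alpha/(alpha+beta)
= 38/57
= 0.6667

0.6667


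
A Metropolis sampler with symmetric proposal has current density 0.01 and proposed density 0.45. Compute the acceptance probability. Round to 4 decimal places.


For symmetric proposals, acceptance = min(1, pi(x*)/pi(x))
= min(1, 0.45/0.01)
= min(1, 45.0) = 1.0

1.0


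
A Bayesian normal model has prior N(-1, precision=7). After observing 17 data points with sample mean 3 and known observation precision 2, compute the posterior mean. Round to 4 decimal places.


Posterior mean = (prior_precision * prior_mean + n * data_precision * data_mean) / (prior_precision + n * data_precision)
Numerator = 7*-1 + 17*2*3 = 95
Denominator = 7 + 17*2 = 41
Posterior mean = 2.3171

2.3171


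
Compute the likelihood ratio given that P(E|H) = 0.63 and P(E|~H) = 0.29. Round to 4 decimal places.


LR = P(E|H) / P(E|~H)
= 0.63 / 0.29 = 2.1724

2.1724


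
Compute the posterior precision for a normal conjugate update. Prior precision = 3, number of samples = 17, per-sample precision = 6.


tau_post = tau_0 + n * tau
= 3 + 17 * 6 = 105

105


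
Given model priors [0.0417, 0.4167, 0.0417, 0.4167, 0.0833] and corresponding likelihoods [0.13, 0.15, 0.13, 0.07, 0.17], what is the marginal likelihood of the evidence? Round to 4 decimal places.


P(E) = sum_i P(M_i) P(E|M_i)
= 0.0054 + 0.0625 + 0.0054 + 0.0292 + 0.0142
= 0.1167

0.1167


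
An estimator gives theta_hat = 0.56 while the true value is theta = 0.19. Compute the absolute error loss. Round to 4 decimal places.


The absolute error loss is |theta_hat - theta|
= |0.56 - 0.19|
= 0.37

0.37


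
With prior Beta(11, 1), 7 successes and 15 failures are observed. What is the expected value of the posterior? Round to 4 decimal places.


Posterior = Beta(18, 16)
E[theta] = alpha/(alpha+beta)
= 18/34 = 0.5294

0.5294


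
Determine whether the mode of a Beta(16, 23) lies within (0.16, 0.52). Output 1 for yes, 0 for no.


First find the mode: (a-1)/(a+b-2) = 0.4054
Is 0.4054 in (0.16, 0.52)? 1

1


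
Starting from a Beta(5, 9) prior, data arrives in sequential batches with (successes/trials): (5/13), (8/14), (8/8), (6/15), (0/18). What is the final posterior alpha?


In sequential Bayesian updating, we sum all successes.
Total successes = 27
Final alpha = 5 + 27 = 32

32


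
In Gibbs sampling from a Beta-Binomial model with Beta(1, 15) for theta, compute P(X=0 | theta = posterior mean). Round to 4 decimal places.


Posterior mean = alpha/(alpha+beta) = 1/16 = 0.0625
P(X=0|theta=mean) = 1 - theta = 0.9375

0.9375


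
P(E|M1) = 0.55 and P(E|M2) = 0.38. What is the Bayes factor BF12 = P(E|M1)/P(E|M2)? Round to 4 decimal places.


Bayes factor BF12 = P(E|M1) / P(E|M2)
= 0.55 / 0.38
= 1.4474

1.4474


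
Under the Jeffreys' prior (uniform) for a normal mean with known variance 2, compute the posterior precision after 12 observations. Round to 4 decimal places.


Prior precision = 0 (flat prior).
Post. prec. = 0 + n/var = 12/2 = 6.0

6.0


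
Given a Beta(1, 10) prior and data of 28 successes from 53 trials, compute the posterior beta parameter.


Number of failures = 53 - 28 = 25
Posterior beta = 10 + 25 = 35

35


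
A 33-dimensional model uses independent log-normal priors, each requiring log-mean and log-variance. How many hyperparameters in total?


Per parameter: 2 (log-mean and log-variance).
Total = 33 * 2 = 66

66


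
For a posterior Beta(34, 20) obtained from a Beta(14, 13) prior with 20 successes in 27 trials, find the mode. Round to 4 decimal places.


Mode = (alpha - 1) / (alpha + beta - 2)
= 33 / 52
= 0.6346

0.6346


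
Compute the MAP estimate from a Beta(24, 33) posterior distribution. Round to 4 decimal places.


MAP = mode of Beta distribution
= (alpha - 1)/(alpha + beta - 2)
= (24-1)/(24+33-2)
= 23/55 = 0.4182

0.4182


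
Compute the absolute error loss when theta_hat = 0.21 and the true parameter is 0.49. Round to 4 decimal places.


L = |theta_hat - theta_true|
= |0.21 - 0.49| = 0.28

0.28


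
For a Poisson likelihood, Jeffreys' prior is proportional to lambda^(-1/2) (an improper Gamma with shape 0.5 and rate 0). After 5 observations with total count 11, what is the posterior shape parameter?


Jeffreys' prior for Poisson is proportional to lambda^(-1/2).
Posterior is Gamma(0.5 + S, 0 + n) = Gamma(0.5 + 11, 5).
Posterior shape = 0.5 + S = 0.5 + 11 = 11.5

11.5


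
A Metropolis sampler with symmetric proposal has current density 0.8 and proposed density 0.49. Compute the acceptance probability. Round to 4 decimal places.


For symmetric proposals, acceptance = min(1, pi(x*)/pi(x))
= min(1, 0.49/0.8)
= min(1, 0.6125) = 0.6125

0.6125


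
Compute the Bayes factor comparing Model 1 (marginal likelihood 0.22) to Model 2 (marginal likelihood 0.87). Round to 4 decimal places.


BF12 = marginal likelihood of M1 / marginal likelihood of M2
= 0.22/0.87
= 0.2529

0.2529


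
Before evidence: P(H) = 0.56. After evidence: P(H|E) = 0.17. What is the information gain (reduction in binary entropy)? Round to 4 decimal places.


Prior entropy = 0.9896
Posterior entropy = 0.6577
Information gain = 0.9896 - 0.6577 = 0.3319

0.3319


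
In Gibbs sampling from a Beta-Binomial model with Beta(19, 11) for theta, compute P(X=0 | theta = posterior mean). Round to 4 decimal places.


Posterior mean = alpha/(alpha+beta) = 19/30 = 0.6333
P(X=0|theta=mean) = 1 - theta = 0.3667

0.3667


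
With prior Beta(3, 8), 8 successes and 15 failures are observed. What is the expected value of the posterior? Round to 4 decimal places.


Posterior = Beta(11, 23)
E[theta] = alpha/(alpha+beta)
= 11/34 = 0.3235

0.3235


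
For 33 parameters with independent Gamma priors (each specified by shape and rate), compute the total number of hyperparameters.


A Gamma prior has 2 hyperparameters per parameter.
Total = 33 * 2 = 66

66


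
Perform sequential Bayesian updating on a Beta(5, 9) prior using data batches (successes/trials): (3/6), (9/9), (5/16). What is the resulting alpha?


Accumulate successes: 17
Posterior alpha = prior alpha + sum of successes
= 5 + 17 = 22

22


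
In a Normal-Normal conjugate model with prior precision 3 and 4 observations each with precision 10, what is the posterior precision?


Posterior precision = prior precision + n * observation precision
= 3 + 4 * 10
= 3 + 40 = 43

43


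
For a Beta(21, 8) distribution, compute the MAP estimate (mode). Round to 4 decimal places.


MAP = mode = (a-1)/(a+b-2)
= (21-1)/(21+8-2)
= 20/27 = 0.7407

0.7407


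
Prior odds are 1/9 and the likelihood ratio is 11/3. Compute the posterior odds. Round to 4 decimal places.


Posterior odds = prior odds * likelihood ratio
= (1/9) * (11/3)
= 11 / 27
= 0.4074

0.4074


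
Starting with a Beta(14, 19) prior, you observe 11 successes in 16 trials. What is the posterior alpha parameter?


For a Beta-Binomial conjugate model:
Posterior alpha = prior alpha + number of successes
= 14 + 11 = 25

25


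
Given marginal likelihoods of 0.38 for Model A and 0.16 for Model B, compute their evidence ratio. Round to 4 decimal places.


Ratio = ML(A) / ML(B) = 0.38/0.16
= 2.375

2.375


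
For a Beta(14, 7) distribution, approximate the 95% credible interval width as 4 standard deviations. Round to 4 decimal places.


Variance of Beta(a,b) = ab / ((a+b)^2 * (a+b+1))
= 14*7 / ((21)^2 * 22)
= 0.0101
SD = sqrt(0.0101) = 0.1005
Width = 4 * SD = 0.402

0.402


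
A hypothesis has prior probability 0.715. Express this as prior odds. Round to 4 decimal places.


Odds = P(H) / P(not H) = 0.715 / 0.285
= 2.5088

2.5088


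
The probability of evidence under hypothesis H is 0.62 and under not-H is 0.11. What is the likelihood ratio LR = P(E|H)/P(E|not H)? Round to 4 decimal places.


LR = 0.62 / 0.11
= 5.6364

5.6364


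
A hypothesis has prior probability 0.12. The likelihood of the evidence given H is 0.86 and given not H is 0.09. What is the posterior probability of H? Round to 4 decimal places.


Using Bayes' theorem:
P(E) = 0.12 * 0.86 + 0.88 * 0.09
P(E) = 0.1824
P(H|E) = (0.12 * 0.86) / 0.1824 = 0.5658

0.5658


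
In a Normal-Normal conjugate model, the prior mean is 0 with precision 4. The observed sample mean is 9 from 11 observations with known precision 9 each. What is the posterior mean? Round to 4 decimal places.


Posterior precision = tau0 + n*tau = 4 + 11*9 = 103
Posterior mean = (tau0*mu0 + n*tau*xbar) / posterior_precision
= (4*0 + 11*9*9) / 103
= 891 / 103 = 8.6505

8.6505


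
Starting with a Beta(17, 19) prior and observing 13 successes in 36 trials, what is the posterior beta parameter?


Posterior beta = prior beta + failures
Failures = 36 - 13 = 23
beta_post = 19 + 23 = 42

42


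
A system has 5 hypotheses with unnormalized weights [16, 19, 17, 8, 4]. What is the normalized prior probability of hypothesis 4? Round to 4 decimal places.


The normalized prior is the weight divided by the total.
Total weight = 64
P(H4) = 8 / 64 = 0.125

0.125


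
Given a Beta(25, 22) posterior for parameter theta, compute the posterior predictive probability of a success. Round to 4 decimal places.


For a Beta-Bernoulli model, the predictive probability is the mean:
P(success) = 25/(25+22) = 25/47 = 0.5319

0.5319


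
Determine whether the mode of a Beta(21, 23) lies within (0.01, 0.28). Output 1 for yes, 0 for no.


First find the mode: (a-1)/(a+b-2) = 0.4762
Is 0.4762 in (0.01, 0.28)? 0

0


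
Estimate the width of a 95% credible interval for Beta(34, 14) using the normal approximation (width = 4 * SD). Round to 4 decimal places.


For Beta(a,b): Var = ab/((a+b)^2(a+b+1))
Var = 0.0042, SD = 0.0649
Approximate 95% CI width = 4 * 0.0649 = 0.2597

0.2597


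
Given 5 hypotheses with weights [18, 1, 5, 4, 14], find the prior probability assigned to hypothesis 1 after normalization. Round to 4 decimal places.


To normalize, divide each weight by the sum of all weights.
Sum = 42
Prior(H1) = 18/42 = 0.4286

0.4286


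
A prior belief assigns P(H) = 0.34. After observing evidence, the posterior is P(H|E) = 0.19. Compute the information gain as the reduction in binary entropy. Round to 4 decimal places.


H(prior) = -0.34*log2(0.34) - 0.66*log2(0.66)
= 0.9248
H(post) = -0.19*log2(0.19) - 0.81*log2(0.81)
= 0.7015
IG = 0.9248 - 0.7015 = 0.2233

0.2233
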